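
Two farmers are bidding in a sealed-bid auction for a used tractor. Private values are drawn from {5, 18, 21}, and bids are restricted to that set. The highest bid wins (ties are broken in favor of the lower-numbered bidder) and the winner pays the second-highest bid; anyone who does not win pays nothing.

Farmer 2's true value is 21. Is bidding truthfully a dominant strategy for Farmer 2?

Check each profile of the others' bids and compare truth against every alternative bid.
Others bid (18): truth gives 3, best alternative gives 0.
Others bid (5): truth gives 16, best alternative gives 16.
Others bid (21): truth gives 0, best alternative gives 0.
In every case the truthful bid is at least as good as any alternative, so it is a dominant strategy.

Yes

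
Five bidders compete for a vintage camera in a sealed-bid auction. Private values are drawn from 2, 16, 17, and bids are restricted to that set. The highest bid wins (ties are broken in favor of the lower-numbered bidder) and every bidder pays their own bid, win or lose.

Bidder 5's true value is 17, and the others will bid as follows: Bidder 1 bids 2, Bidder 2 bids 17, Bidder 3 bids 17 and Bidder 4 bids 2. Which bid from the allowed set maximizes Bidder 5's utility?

Bid 2: loses but pays 2, utility -2.
Bid 16: loses but pays 16, utility -16.
Bid 17: loses but pays 17, utility -17.
The best choice is 2 with utility -2.

2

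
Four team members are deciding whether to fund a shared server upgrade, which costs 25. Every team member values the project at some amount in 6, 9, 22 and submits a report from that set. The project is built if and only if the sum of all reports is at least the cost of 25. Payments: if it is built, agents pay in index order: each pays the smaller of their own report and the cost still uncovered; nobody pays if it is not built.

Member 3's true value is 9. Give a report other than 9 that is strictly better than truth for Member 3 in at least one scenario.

Suppose Member 1 reports 6, Member 2 reports 6 and Member 4 reports 9.
Report 9: project built, pays 9, utility 9 - 9 = 0.
Report 6: project built, pays 6, utility 9 - 6 = 3.
So reporting 6 beats truth here (3 > 0).

6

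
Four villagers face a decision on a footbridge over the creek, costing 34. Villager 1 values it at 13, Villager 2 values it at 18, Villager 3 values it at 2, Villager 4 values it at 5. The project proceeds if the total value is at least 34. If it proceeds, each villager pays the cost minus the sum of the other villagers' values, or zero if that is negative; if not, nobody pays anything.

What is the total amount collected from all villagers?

24

Total value 38 ≥ cost 34, so it is built.
Villager 1: others sum to 25; max(0, 34 - 25) = 9.
Villager 2: others sum to 20; max(0, 34 - 20) = 14.
Villager 3: others sum to 36; max(0, 34 - 36) = 0.
Villager 4: others sum to 33; max(0, 34 - 33) = 1.
Total collected = 9 + 14 + 0 + 1 = 24.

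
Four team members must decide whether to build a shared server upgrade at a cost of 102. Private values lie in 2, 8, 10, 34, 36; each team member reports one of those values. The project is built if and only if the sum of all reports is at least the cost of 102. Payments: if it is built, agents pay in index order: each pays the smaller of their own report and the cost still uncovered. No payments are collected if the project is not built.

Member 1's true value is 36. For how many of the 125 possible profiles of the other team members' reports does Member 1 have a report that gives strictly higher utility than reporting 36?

44

Others report (2, 34, 34): truth gives 0; report 34 gives 2 > 0. Violating.
Others report (2, 34, 36): truth gives 0; report 34 gives 2 > 0. Violating.
Others report (2, 36, 34): truth gives 0; report 34 gives 2 > 0. Violating.
Others report (2, 36, 36): truth gives 0; report 34 gives 2 > 0. Violating.
Others report (2, 2, 2): truth gives 0; no alternative beats it.
Others report (2, 2, 8): truth gives 0; no alternative beats it.
(Checking all 125 profiles: 44 have a profitable deviation, 81 do not.)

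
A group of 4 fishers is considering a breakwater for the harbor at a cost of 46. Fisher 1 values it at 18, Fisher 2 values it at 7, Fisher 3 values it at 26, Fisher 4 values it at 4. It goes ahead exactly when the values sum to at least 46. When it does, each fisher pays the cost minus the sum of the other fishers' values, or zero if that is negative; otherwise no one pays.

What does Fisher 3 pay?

17

Total value 55 ≥ cost 46, so the project is built.
The other fishers' values sum to 29.
Cost minus that sum is 46 - 29 = 17.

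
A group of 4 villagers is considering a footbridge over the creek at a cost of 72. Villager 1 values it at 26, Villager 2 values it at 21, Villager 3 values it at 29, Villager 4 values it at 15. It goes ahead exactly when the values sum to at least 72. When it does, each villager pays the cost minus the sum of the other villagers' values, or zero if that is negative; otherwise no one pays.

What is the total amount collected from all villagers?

19

Total value 91 ≥ cost 72, so it is built.
Villager 1: others sum to 65; max(0, 72 - 65) = 7.
Villager 2: others sum to 70; max(0, 72 - 70) = 2.
Villager 3: others sum to 62; max(0, 72 - 62) = 10.
Villager 4: others sum to 76; max(0, 72 - 76) = 0.
Total collected = 7 + 2 + 10 + 0 = 19.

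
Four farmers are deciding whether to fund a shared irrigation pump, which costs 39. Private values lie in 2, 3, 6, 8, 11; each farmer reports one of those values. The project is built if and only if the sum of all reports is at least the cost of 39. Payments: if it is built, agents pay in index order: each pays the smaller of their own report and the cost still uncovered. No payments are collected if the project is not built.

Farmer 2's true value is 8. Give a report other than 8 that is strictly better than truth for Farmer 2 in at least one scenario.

6

Suppose Farmer 1 reports 11, Farmer 3 reports 11 and Farmer 4 reports 11.
Report 8: project built, pays 8, utility 8 - 8 = 0.
Report 6: project built, pays 6, utility 8 - 6 = 2.
So reporting 6 beats truth here (2 > 0).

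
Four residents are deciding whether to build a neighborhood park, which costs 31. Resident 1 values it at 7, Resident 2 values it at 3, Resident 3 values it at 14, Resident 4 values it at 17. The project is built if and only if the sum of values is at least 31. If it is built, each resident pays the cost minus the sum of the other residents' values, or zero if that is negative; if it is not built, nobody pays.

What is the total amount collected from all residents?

11

Total value 41 ≥ cost 31, so it is built.
Resident 1: others sum to 34; max(0, 31 - 34) = 0.
Resident 2: others sum to 38; max(0, 31 - 38) = 0.
Resident 3: others sum to 27; max(0, 31 - 27) = 4.
Resident 4: others sum to 24; max(0, 31 - 24) = 7.
Total collected = 0 + 0 + 4 + 7 = 11.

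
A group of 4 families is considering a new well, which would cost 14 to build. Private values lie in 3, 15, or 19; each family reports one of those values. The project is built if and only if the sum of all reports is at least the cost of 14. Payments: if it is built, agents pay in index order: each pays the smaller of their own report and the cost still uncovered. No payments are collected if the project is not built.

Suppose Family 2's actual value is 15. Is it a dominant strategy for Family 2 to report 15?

Consider the case where Family 1 reports 3, Family 3 reports 3 and Family 4 reports 15.
Truthful report 15: project built, pays 11, utility 15 - 11 = 4.
Report 3 instead: project built, pays 3, utility 15 - 3 = 12.
Since 12 > 4, reporting 3 is strictly better here, so truthful reporting is not dominant.

No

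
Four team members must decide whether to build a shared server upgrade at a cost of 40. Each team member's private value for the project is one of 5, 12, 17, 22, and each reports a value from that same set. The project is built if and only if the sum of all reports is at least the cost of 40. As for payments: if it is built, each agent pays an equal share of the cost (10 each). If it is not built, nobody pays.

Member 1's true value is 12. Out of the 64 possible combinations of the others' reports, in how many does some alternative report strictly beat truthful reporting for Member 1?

6

Others report (5, 5, 12): truth gives 0; report 22 gives 2 > 0. Violating.
Others report (5, 5, 17): truth gives 0; report 17 gives 2 > 0. Violating.
Others report (5, 12, 5): truth gives 0; report 22 gives 2 > 0. Violating.
Others report (5, 17, 5): truth gives 0; report 17 gives 2 > 0. Violating.
Others report (5, 5, 5): truth gives 0; no alternative beats it.
Others report (5, 5, 22): truth gives 2; no alternative beats it.
(Checking all 64 profiles: 6 have a profitable deviation, 58 do not.)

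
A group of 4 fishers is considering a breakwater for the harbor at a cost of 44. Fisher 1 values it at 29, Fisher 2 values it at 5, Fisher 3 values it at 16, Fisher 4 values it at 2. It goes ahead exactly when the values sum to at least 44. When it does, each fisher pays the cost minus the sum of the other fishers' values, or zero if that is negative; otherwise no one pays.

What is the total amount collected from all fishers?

29

Total value 52 ≥ cost 44, so it is built.
Fisher 1: others sum to 23; max(0, 44 - 23) = 21.
Fisher 2: others sum to 47; max(0, 44 - 47) = 0.
Fisher 3: others sum to 36; max(0, 44 - 36) = 8.
Fisher 4: others sum to 50; max(0, 44 - 50) = 0.
Total collected = 21 + 0 + 8 + 0 = 29.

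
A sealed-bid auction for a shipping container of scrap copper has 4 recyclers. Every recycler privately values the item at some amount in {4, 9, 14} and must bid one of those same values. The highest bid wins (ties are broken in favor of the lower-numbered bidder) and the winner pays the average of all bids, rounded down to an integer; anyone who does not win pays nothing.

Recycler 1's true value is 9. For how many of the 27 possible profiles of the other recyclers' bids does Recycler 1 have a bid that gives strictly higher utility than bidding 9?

Others bid (4, 4, 4): truth gives 4; bid 4 gives 5 > 4. Violating.
Others bid (4, 4, 9): truth gives 3; no alternative beats it.
Others bid (4, 4, 14): truth gives 0; no alternative beats it.
(Checking all 27 profiles: 1 has a profitable deviation, 26 do not.)

1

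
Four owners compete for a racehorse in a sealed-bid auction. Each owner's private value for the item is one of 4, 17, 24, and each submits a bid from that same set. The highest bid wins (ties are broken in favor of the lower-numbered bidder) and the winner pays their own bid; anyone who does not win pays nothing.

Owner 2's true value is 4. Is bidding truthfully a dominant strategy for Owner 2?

Yes

Check each profile of the others' bids and compare truth against every alternative bid.
Others bid (4, 4, 4): truth gives 0, best alternative gives -13.
Others bid (4, 4, 17): truth gives 0, best alternative gives -13.
Others bid (4, 17, 4): truth gives 0, best alternative gives -13.
Others bid (4, 17, 17): truth gives 0, best alternative gives -13.
Others bid (4, 4, 24): truth gives 0, best alternative gives 0.
Others bid (4, 17, 24): truth gives 0, best alternative gives 0.
(Remaining 21 profiles checked similarly; truth is weakly best in each.)
In every case the truthful bid is at least as good as any alternative, so it is a dominant strategy.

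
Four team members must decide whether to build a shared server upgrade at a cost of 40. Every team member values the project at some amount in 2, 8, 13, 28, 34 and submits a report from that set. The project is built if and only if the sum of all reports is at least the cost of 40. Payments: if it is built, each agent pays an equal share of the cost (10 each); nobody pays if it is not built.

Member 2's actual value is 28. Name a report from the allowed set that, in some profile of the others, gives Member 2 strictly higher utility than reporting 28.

34

Suppose Member 1 reports 2, Member 3 reports 2 and Member 4 reports 2.
Report 28: project not built, utility 0.
Report 34: project built, pays 10, utility 28 - 10 = 18.
So reporting 34 beats truth here (18 > 0).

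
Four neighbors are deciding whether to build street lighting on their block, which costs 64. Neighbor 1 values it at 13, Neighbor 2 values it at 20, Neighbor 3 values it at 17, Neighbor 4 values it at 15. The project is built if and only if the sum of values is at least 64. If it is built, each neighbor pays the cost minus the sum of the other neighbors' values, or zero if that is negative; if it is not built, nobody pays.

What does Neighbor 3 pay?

16

Total value 65 ≥ cost 64, so the project is built.
The other neighbors' values sum to 48.
Cost minus that sum is 64 - 48 = 16.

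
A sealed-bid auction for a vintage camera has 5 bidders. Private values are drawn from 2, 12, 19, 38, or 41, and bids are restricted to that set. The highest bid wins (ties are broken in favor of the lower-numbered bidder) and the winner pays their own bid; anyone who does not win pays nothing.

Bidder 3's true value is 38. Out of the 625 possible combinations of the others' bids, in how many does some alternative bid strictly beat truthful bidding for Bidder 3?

36

Others bid (2, 2, 2, 2): truth gives 0; bid 12 gives 26 > 0. Violating.
Others bid (2, 2, 2, 12): truth gives 0; bid 12 gives 26 > 0. Violating.
Others bid (2, 2, 2, 19): truth gives 0; bid 19 gives 19 > 0. Violating.
Others bid (2, 2, 12, 2): truth gives 0; bid 12 gives 26 > 0. Violating.
Others bid (2, 2, 2, 38): truth gives 0; no alternative beats it.
Others bid (2, 2, 2, 41): truth gives 0; no alternative beats it.
(Checking all 625 profiles: 36 have a profitable deviation, 589 do not.)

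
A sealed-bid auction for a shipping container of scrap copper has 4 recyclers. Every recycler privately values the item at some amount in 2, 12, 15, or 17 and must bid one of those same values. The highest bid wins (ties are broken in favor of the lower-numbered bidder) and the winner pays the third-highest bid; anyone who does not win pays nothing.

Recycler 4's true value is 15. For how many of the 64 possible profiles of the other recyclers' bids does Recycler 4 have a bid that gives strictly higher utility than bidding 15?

Others bid (2, 2, 15): truth gives 0; bid 17 gives 13 > 0. Violating.
Others bid (2, 12, 15): truth gives 0; bid 17 gives 3 > 0. Violating.
Others bid (2, 15, 2): truth gives 0; bid 17 gives 13 > 0. Violating.
Others bid (2, 15, 12): truth gives 0; bid 17 gives 3 > 0. Violating.
Others bid (2, 2, 2): truth gives 13; no alternative beats it.
Others bid (2, 2, 12): truth gives 13; no alternative beats it.
(Checking all 64 profiles: 12 have a profitable deviation, 52 do not.)

12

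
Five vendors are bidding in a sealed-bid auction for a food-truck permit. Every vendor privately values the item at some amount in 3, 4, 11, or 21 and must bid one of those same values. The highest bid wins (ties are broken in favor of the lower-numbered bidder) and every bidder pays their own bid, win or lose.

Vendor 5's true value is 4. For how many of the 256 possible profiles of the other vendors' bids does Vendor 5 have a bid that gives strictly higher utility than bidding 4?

Others bid (3, 3, 3, 4): truth gives -4; bid 3 gives -3 > -4. Violating.
Others bid (3, 3, 3, 11): truth gives -4; bid 3 gives -3 > -4. Violating.
Others bid (3, 3, 3, 21): truth gives -4; bid 3 gives -3 > -4. Violating.
Others bid (3, 3, 4, 3): truth gives -4; bid 3 gives -3 > -4. Violating.
Others bid (3, 3, 3, 3): truth gives 0; no alternative beats it.
(Checking all 256 profiles: 255 have a profitable deviation, 1 does not.)

255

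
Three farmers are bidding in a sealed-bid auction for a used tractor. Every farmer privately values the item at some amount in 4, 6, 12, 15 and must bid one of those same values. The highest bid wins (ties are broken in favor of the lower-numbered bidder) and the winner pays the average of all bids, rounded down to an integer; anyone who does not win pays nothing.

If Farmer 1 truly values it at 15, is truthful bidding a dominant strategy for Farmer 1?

No

Consider the case where Farmer 2 bids 4 and Farmer 3 bids 4.
Truthful bid 15: wins, pays 7, utility 15 - 7 = 8.
Bid 4 instead: wins, pays 4, utility 15 - 4 = 11.
Since 11 > 8, bidding 4 is strictly better here, so truthful bidding is not dominant.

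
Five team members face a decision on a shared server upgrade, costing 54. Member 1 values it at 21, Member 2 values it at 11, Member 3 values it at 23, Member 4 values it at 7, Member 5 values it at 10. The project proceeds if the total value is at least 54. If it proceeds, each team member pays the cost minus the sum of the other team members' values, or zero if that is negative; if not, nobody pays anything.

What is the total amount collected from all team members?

Total value 72 ≥ cost 54, so it is built.
Member 1: others sum to 51; max(0, 54 - 51) = 3.
Member 2: others sum to 61; max(0, 54 - 61) = 0.
Member 3: others sum to 49; max(0, 54 - 49) = 5.
Member 4: others sum to 65; max(0, 54 - 65) = 0.
Member 5: others sum to 62; max(0, 54 - 62) = 0.
Total collected = 3 + 0 + 5 + 0 + 0 = 8.

8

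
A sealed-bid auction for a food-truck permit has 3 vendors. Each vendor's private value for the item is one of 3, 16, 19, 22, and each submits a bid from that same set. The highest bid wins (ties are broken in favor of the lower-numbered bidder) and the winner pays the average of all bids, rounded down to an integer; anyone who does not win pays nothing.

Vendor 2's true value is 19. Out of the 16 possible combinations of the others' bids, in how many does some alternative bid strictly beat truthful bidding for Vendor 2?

4

Others bid (3, 3): truth gives 11; bid 16 gives 12 > 11. Violating.
Others bid (3, 16): truth gives 7; bid 16 gives 8 > 7. Violating.
Others bid (3, 22): truth gives 0; bid 22 gives 4 > 0. Violating.
Others bid (19, 3): truth gives 0; bid 22 gives 5 > 0. Violating.
Others bid (3, 19): truth gives 6; no alternative beats it.
Others bid (16, 3): truth gives 7; no alternative beats it.
(Checking all 16 profiles: 4 have a profitable deviation, 12 do not.)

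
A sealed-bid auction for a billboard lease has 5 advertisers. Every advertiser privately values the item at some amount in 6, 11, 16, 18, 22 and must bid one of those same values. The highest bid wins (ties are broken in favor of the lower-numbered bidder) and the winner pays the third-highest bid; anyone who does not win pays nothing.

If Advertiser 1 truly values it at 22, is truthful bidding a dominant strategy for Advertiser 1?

Yes

Check each profile of the others' bids and compare truth against every alternative bid.
Others bid (6, 6, 6, 22): truth gives 16, best alternative gives 0.
Others bid (6, 6, 22, 6): truth gives 16, best alternative gives 0.
Others bid (6, 22, 6, 6): truth gives 16, best alternative gives 0.
Others bid (22, 6, 6, 6): truth gives 16, best alternative gives 0.
Others bid (6, 6, 11, 22): truth gives 11, best alternative gives 0.
Others bid (6, 6, 22, 11): truth gives 11, best alternative gives 0.
(Remaining 619 profiles checked similarly; truth is weakly best in each.)
In every case the truthful bid is at least as good as any alternative, so it is a dominant strategy.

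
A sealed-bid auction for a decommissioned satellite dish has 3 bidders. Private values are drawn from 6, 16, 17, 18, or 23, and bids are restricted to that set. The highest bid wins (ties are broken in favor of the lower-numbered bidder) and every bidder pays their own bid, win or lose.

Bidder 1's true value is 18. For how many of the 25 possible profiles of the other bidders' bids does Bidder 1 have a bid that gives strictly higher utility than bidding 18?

18

Others bid (6, 6): truth gives 0; bid 6 gives 12 > 0. Violating.
Others bid (6, 16): truth gives 0; bid 16 gives 2 > 0. Violating.
Others bid (6, 17): truth gives 0; bid 17 gives 1 > 0. Violating.
Others bid (6, 23): truth gives -18; bid 23 gives -5 > -18. Violating.
Others bid (6, 18): truth gives 0; no alternative beats it.
Others bid (16, 18): truth gives 0; no alternative beats it.
(Checking all 25 profiles: 18 have a profitable deviation, 7 do not.)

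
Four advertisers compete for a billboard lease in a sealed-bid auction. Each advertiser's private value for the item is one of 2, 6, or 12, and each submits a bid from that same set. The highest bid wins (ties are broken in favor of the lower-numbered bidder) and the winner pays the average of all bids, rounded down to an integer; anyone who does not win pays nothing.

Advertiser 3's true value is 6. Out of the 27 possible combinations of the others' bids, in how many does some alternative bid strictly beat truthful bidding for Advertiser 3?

Others bid (2, 6, 2): truth gives 0; bid 12 gives 1 > 0. Violating.
Others bid (6, 2, 2): truth gives 0; bid 12 gives 1 > 0. Violating.
Others bid (2, 2, 2): truth gives 3; no alternative beats it.
Others bid (2, 2, 6): truth gives 2; no alternative beats it.
(Checking all 27 profiles: 2 have a profitable deviation, 25 do not.)

2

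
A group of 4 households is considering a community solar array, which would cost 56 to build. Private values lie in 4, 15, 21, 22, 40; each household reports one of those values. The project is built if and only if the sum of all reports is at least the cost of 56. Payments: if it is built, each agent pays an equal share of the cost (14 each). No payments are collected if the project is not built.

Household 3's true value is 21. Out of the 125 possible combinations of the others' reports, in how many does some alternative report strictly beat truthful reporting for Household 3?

12

Others report (4, 4, 15): truth gives 0; report 40 gives 7 > 0. Violating.
Others report (4, 4, 21): truth gives 0; report 40 gives 7 > 0. Violating.
Others report (4, 4, 22): truth gives 0; report 40 gives 7 > 0. Violating.
Others report (4, 15, 4): truth gives 0; report 40 gives 7 > 0. Violating.
Others report (4, 4, 4): truth gives 0; no alternative beats it.
Others report (4, 4, 40): truth gives 7; no alternative beats it.
(Checking all 125 profiles: 12 have a profitable deviation, 113 do not.)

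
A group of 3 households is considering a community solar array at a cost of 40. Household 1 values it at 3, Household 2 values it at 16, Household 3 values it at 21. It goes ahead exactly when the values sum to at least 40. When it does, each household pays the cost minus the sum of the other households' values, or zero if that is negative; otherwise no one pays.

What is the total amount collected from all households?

40

Total value 40 ≥ cost 40, so it is built.
Household 1: others sum to 37; max(0, 40 - 37) = 3.
Household 2: others sum to 24; max(0, 40 - 24) = 16.
Household 3: others sum to 19; max(0, 40 - 19) = 21.
Total collected = 3 + 16 + 21 = 40.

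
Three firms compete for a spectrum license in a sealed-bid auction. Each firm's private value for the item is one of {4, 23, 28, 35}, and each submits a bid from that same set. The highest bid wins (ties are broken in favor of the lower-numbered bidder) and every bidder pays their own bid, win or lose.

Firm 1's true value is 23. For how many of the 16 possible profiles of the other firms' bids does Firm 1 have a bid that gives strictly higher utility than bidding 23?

Others bid (4, 4): truth gives 0; bid 4 gives 19 > 0. Violating.
Others bid (4, 28): truth gives -23; bid 4 gives -4 > -23. Violating.
Others bid (4, 35): truth gives -23; bid 4 gives -4 > -23. Violating.
Others bid (23, 28): truth gives -23; bid 4 gives -4 > -23. Violating.
Others bid (4, 23): truth gives 0; no alternative beats it.
Others bid (23, 4): truth gives 0; no alternative beats it.
(Checking all 16 profiles: 13 have a profitable deviation, 3 do not.)

13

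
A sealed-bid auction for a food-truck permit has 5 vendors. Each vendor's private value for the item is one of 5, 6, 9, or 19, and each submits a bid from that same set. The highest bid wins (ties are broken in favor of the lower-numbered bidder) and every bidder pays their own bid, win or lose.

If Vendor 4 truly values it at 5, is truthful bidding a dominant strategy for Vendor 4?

Consider the case where Vendor 1 bids 5, Vendor 2 bids 5, Vendor 3 bids 5 and Vendor 5 bids 5.
Truthful bid 5: loses but pays 5, utility -5.
Bid 6 instead: wins, pays 6, utility 5 - 6 = -1.
Since -1 > -5, bidding 6 is strictly better here, so truthful bidding is not dominant.

No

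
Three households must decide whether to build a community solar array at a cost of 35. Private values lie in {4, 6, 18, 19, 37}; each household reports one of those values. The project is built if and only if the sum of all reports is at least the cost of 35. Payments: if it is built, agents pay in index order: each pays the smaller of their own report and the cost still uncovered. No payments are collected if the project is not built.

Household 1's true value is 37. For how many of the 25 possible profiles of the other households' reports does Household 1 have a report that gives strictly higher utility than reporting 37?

21

Others report (4, 18): truth gives 2; report 18 gives 19 > 2. Violating.
Others report (4, 19): truth gives 2; report 18 gives 19 > 2. Violating.
Others report (4, 37): truth gives 2; report 4 gives 33 > 2. Violating.
Others report (6, 18): truth gives 2; report 18 gives 19 > 2. Violating.
Others report (4, 4): truth gives 2; no alternative beats it.
Others report (4, 6): truth gives 2; no alternative beats it.
(Checking all 25 profiles: 21 have a profitable deviation, 4 do not.)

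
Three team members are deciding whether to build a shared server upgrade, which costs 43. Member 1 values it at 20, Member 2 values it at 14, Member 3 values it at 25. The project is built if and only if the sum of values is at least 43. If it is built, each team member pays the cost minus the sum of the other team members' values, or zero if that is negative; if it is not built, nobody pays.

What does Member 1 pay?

Total value 59 ≥ cost 43, so the project is built.
The other team members' values sum to 39.
Cost minus that sum is 43 - 39 = 4.

4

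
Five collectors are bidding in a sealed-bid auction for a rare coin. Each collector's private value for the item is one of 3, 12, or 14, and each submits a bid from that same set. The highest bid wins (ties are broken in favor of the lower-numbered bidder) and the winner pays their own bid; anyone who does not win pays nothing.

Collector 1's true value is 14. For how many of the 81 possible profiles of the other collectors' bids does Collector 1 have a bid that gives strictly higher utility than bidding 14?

Others bid (3, 3, 3, 3): truth gives 0; bid 3 gives 11 > 0. Violating.
Others bid (3, 3, 3, 12): truth gives 0; bid 12 gives 2 > 0. Violating.
Others bid (3, 3, 12, 3): truth gives 0; bid 12 gives 2 > 0. Violating.
Others bid (3, 3, 12, 12): truth gives 0; bid 12 gives 2 > 0. Violating.
Others bid (3, 3, 3, 14): truth gives 0; no alternative beats it.
Others bid (3, 3, 12, 14): truth gives 0; no alternative beats it.
(Checking all 81 profiles: 16 have a profitable deviation, 65 do not.)

16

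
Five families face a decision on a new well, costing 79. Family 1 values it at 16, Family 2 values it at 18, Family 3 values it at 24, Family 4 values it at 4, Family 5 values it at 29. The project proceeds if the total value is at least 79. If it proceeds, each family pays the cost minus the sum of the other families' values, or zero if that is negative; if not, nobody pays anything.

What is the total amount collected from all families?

Total value 91 ≥ cost 79, so it is built.
Family 1: others sum to 75; max(0, 79 - 75) = 4.
Family 2: others sum to 73; max(0, 79 - 73) = 6.
Family 3: others sum to 67; max(0, 79 - 67) = 12.
Family 4: others sum to 87; max(0, 79 - 87) = 0.
Family 5: others sum to 62; max(0, 79 - 62) = 17.
Total collected = 4 + 6 + 12 + 0 + 17 = 39.

39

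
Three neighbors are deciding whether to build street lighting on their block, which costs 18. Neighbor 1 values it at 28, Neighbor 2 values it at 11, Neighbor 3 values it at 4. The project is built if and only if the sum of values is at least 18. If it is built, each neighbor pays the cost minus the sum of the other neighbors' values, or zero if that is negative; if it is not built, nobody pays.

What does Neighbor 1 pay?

Total value 43 ≥ cost 18, so the project is built.
The other neighbors' values sum to 15.
Cost minus that sum is 18 - 15 = 3.

3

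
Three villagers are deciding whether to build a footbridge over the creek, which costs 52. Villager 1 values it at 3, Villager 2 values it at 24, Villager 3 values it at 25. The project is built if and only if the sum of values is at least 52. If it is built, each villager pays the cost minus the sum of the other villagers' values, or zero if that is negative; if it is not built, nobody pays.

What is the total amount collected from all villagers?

52

Total value 52 ≥ cost 52, so it is built.
Villager 1: others sum to 49; max(0, 52 - 49) = 3.
Villager 2: others sum to 28; max(0, 52 - 28) = 24.
Villager 3: others sum to 27; max(0, 52 - 27) = 25.
Total collected = 3 + 24 + 25 = 52.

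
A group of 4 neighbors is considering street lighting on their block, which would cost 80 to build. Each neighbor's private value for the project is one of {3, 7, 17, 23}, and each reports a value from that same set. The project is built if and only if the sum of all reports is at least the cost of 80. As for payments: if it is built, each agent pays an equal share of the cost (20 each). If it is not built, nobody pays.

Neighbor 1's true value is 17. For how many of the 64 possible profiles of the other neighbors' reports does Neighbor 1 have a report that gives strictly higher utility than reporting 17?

4

Others report (17, 23, 23): truth gives -3; report 3 gives 0 > -3. Violating.
Others report (23, 17, 23): truth gives -3; report 3 gives 0 > -3. Violating.
Others report (23, 23, 17): truth gives -3; report 3 gives 0 > -3. Violating.
Others report (23, 23, 23): truth gives -3; report 3 gives 0 > -3. Violating.
Others report (3, 3, 3): truth gives 0; no alternative beats it.
Others report (3, 3, 7): truth gives 0; no alternative beats it.
(Checking all 64 profiles: 4 have a profitable deviation, 60 do not.)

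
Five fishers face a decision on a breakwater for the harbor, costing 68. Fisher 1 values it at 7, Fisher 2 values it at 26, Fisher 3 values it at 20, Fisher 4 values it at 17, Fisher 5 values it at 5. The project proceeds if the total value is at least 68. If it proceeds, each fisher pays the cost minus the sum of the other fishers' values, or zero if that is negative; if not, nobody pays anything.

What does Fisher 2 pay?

19

Total value 75 ≥ cost 68, so the project is built.
The other fishers' values sum to 49.
Cost minus that sum is 68 - 49 = 19.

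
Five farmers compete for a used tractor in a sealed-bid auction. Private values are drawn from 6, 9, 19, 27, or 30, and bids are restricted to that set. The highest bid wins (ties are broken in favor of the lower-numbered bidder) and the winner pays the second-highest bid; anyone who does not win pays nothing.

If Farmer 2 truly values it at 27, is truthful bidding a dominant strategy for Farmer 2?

Yes

Check each profile of the others' bids and compare truth against every alternative bid.
Others bid (6, 6, 6, 6): truth gives 21, best alternative gives 21.
Others bid (6, 6, 6, 9): truth gives 18, best alternative gives 18.
Others bid (6, 6, 9, 6): truth gives 18, best alternative gives 18.
Others bid (6, 6, 9, 9): truth gives 18, best alternative gives 18.
Others bid (6, 9, 6, 6): truth gives 18, best alternative gives 18.
Others bid (6, 9, 6, 9): truth gives 18, best alternative gives 18.
(Remaining 619 profiles checked similarly; truth is weakly best in each.)
In every case the truthful bid is at least as good as any alternative, so it is a dominant strategy.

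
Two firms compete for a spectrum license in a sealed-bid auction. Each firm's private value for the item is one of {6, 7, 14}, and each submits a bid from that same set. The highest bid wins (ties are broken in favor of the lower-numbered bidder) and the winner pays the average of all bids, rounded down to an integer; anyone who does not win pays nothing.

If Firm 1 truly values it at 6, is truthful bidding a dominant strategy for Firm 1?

Yes

Check each profile of the others' bids and compare truth against every alternative bid.
Others bid (7): truth gives 0, best alternative gives -1.
Others bid (6): truth gives 0, best alternative gives 0.
Others bid (14): truth gives 0, best alternative gives 0.
In every case the truthful bid is at least as good as any alternative, so it is a dominant strategy.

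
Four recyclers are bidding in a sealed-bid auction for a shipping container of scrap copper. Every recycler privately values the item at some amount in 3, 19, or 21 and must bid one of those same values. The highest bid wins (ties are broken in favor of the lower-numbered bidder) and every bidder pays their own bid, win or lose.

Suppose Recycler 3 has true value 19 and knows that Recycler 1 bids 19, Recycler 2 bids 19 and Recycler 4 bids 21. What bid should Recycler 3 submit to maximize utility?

Bid 3: loses but pays 3, utility -3.
Bid 19: loses but pays 19, utility -19.
Bid 21: wins, pays 21, utility 19 - 21 = -2.
The best choice is 21 with utility -2.

21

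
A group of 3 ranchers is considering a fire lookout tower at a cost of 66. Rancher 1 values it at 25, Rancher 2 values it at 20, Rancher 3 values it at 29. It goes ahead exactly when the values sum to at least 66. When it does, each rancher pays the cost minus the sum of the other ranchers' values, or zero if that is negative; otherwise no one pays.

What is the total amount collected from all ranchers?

Total value 74 ≥ cost 66, so it is built.
Rancher 1: others sum to 49; max(0, 66 - 49) = 17.
Rancher 2: others sum to 54; max(0, 66 - 54) = 12.
Rancher 3: others sum to 45; max(0, 66 - 45) = 21.
Total collected = 17 + 12 + 21 = 50.

50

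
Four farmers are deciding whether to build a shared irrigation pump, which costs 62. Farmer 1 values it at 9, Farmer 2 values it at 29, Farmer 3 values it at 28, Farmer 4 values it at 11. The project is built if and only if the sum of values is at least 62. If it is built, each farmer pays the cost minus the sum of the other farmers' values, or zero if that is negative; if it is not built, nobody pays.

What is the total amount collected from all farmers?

27

Total value 77 ≥ cost 62, so it is built.
Farmer 1: others sum to 68; max(0, 62 - 68) = 0.
Farmer 2: others sum to 48; max(0, 62 - 48) = 14.
Farmer 3: others sum to 49; max(0, 62 - 49) = 13.
Farmer 4: others sum to 66; max(0, 62 - 66) = 0.
Total collected = 0 + 14 + 13 + 0 = 27.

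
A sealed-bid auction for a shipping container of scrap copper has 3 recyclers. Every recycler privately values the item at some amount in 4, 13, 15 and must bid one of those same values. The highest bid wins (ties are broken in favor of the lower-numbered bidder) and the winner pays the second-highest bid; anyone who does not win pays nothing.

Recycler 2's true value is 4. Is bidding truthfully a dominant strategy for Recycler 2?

Yes

Check each profile of the others' bids and compare truth against every alternative bid.
Others bid (4, 13): truth gives 0, best alternative gives -9.
Others bid (4, 4): truth gives 0, best alternative gives 0.
Others bid (4, 15): truth gives 0, best alternative gives 0.
Others bid (13, 4): truth gives 0, best alternative gives 0.
Others bid (13, 13): truth gives 0, best alternative gives 0.
Others bid (13, 15): truth gives 0, best alternative gives 0.
(Remaining 3 profiles checked similarly; truth is weakly best in each.)
In every case the truthful bid is at least as good as any alternative, so it is a dominant strategy.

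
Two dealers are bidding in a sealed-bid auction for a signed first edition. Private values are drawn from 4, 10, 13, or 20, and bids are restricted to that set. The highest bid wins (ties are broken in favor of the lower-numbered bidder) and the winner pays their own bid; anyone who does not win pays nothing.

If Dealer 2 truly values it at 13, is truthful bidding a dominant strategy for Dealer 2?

No

Consider the case where Dealer 1 bids 4.
Truthful bid 13: wins, pays 13, utility 13 - 13 = 0.
Bid 10 instead: wins, pays 10, utility 13 - 10 = 3.
Since 3 > 0, bidding 10 is strictly better here, so truthful bidding is not dominant.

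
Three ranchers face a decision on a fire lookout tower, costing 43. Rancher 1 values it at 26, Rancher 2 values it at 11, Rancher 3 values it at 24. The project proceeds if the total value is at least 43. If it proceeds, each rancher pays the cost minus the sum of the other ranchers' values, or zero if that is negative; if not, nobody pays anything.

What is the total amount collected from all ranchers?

Total value 61 ≥ cost 43, so it is built.
Rancher 1: others sum to 35; max(0, 43 - 35) = 8.
Rancher 2: others sum to 50; max(0, 43 - 50) = 0.
Rancher 3: others sum to 37; max(0, 43 - 37) = 6.
Total collected = 8 + 0 + 6 = 14.

14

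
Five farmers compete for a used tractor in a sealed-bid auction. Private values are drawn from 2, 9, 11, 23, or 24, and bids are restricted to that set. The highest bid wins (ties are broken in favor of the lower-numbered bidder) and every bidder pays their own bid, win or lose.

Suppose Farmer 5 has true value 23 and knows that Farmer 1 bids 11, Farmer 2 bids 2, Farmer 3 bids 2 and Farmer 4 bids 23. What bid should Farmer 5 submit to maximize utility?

24

Bid 2: loses but pays 2, utility -2.
Bid 9: loses but pays 9, utility -9.
Bid 11: loses but pays 11, utility -11.
Bid 23: loses but pays 23, utility -23.
Bid 24: wins, pays 24, utility 23 - 24 = -1.
The best choice is 24 with utility -1.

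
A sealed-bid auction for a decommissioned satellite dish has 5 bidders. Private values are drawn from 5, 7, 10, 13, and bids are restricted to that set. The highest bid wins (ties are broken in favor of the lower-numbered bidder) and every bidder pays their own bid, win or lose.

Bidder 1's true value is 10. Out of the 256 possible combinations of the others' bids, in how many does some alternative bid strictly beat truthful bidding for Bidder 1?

Others bid (5, 5, 5, 5): truth gives 0; bid 5 gives 5 > 0. Violating.
Others bid (5, 5, 5, 7): truth gives 0; bid 7 gives 3 > 0. Violating.
Others bid (5, 5, 5, 13): truth gives -10; bid 13 gives -3 > -10. Violating.
Others bid (5, 5, 7, 5): truth gives 0; bid 7 gives 3 > 0. Violating.
Others bid (5, 5, 5, 10): truth gives 0; no alternative beats it.
Others bid (5, 5, 7, 10): truth gives 0; no alternative beats it.
(Checking all 256 profiles: 191 have a profitable deviation, 65 do not.)

191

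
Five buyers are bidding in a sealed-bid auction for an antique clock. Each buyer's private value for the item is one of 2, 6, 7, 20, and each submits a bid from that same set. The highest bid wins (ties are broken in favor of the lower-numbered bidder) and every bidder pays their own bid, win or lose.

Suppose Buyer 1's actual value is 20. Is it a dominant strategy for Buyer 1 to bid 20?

Consider the case where Buyer 2 bids 2, Buyer 3 bids 2, Buyer 4 bids 2 and Buyer 5 bids 2.
Truthful bid 20: wins, pays 20, utility 20 - 20 = 0.
Bid 2 instead: wins, pays 2, utility 20 - 2 = 18.
Since 18 > 0, bidding 2 is strictly better here, so truthful bidding is not dominant.

No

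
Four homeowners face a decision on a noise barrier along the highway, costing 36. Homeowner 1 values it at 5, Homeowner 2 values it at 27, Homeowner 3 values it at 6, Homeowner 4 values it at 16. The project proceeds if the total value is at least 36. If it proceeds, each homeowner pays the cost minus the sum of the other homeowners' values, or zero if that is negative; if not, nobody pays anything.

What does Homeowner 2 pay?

Total value 54 ≥ cost 36, so the project is built.
The other homeowners' values sum to 27.
Cost minus that sum is 36 - 27 = 9.

9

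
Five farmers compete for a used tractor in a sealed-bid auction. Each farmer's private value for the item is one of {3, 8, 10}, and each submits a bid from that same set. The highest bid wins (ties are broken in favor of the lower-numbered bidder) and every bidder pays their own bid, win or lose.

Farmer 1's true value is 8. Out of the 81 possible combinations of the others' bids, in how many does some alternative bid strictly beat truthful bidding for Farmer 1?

66

Others bid (3, 3, 3, 3): truth gives 0; bid 3 gives 5 > 0. Violating.
Others bid (3, 3, 3, 10): truth gives -8; bid 10 gives -2 > -8. Violating.
Others bid (3, 3, 8, 10): truth gives -8; bid 10 gives -2 > -8. Violating.
Others bid (3, 3, 10, 3): truth gives -8; bid 10 gives -2 > -8. Violating.
Others bid (3, 3, 3, 8): truth gives 0; no alternative beats it.
Others bid (3, 3, 8, 3): truth gives 0; no alternative beats it.
(Checking all 81 profiles: 66 have a profitable deviation, 15 do not.)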